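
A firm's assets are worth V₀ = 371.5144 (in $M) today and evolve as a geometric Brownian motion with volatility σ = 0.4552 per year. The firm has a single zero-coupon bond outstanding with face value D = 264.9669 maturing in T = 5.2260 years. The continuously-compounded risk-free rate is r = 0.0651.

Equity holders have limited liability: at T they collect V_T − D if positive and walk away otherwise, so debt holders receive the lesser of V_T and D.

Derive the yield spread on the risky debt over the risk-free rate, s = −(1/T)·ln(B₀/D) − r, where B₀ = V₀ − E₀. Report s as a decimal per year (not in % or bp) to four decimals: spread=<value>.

d₁ = [ln(V₀/D) + (r + σ²/2)T] / (σ√T)
   = [ln(371.5144/264.9669) + (0.0651 + 0.5·0.4552²)·5.2260] / (0.4552·√5.2260)
   = [0.337983 + 0.881645] / 1.040608 = 1.172034
d₂ = d₁ − σ√T = 1.172034 − 1.040608 = 0.131426
N(d₁) = 0.879408,  N(d₂) = 0.552281,  e^(−rT) = 0.711619
E₀ = V₀·N(d₁) − D·e^(−rT)·N(d₂)
   = 371.5144·0.879408 − 264.9669·0.711619·0.552281 = 222.577228
B₀ = V₀ − E₀ = 371.5144 − 222.577228 = 148.937172
spread = −(1/T)·ln(B₀/D) − r = −(1/5.2260)·ln(148.937172/264.9669) − 0.0651 = 0.04513352

spread=0.0451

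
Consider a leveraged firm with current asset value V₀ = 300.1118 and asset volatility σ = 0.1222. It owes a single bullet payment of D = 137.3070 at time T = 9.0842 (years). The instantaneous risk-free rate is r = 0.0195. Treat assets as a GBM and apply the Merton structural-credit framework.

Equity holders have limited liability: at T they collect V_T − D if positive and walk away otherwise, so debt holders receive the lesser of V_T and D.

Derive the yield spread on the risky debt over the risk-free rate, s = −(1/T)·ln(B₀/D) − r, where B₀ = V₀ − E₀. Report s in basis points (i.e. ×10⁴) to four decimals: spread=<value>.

d₁ = [ln(V₀/D) + (r + σ²/2)T] / (σ√T)
   = [ln(300.1118/137.3070) + (0.0195 + 0.5·0.1222²)·9.0842] / (0.1222·√9.0842)
   = [0.781936 + 0.244968] / 0.368311 = 2.788145
d₂ = d₁ − σ√T = 2.788145 − 0.368311 = 2.419834
N(d₁) = 0.997349,  N(d₂) = 0.992236,  e^(−rT) = 0.837661
E₀ = V₀·N(d₁) − D·e^(−rT)·N(d₂)
   = 300.1118·0.997349 − 137.3070·0.837661·0.992236 = 185.192601
B₀ = V₀ − E₀ = 300.1118 − 185.192601 = 114.919199
spread = −(1/T)·ln(B₀/D) − r = −(1/9.0842)·ln(114.919199/137.3070) − 0.0195 = 0.00009336
in basis points: 0.00009336 × 10⁴ = 0.9336 bp

spread=0.9336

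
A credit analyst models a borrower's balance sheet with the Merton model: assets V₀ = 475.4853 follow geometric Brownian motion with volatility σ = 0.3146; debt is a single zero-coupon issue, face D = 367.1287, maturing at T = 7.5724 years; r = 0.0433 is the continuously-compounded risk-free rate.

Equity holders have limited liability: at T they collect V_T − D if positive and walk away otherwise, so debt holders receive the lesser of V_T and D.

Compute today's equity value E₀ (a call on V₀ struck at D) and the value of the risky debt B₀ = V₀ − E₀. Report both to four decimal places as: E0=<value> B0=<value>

E0=254.2376 B0=221.2477

d₁ = [ln(V₀/D) + (r + σ²/2)T] / (σ√T)
   = [ln(475.4853/367.1287) + (0.0433 + 0.5·0.3146²)·7.5724] / (0.3146·√7.5724)
   = [0.258623 + 0.702617] / 0.865716 = 1.110342
d₂ = d₁ − σ√T = 1.110342 − 0.865716 = 0.244626
N(d₁) = 0.866574,  N(d₂) = 0.596627,  e^(−rT) = 0.720446
E₀ = V₀·N(d₁) − D·e^(−rT)·N(d₂)
   = 475.4853·0.866574 − 367.1287·0.720446·0.596627 = 254.237609
B₀ = V₀ − E₀ = 475.4853 − 254.237609 = 221.247691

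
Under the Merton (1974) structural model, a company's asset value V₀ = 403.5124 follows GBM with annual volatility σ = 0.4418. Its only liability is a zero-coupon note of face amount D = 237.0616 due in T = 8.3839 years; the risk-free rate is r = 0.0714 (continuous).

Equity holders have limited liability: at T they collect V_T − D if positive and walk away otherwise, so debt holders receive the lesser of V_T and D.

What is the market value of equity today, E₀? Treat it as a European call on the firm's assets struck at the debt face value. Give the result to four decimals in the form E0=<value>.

d₁ = [ln(V₀/D) + (r + σ²/2)T] / (σ√T)
   = [ln(403.5124/237.0616) + (0.0714 + 0.5·0.4418²)·8.3839] / (0.4418·√8.3839)
   = [0.531887 + 1.416826] / 1.279230 = 1.523348
d₂ = d₁ − σ√T = 1.523348 − 1.279230 = 0.244117
N(d₁) = 0.936164,  N(d₂) = 0.596430,  e^(−rT) = 0.549575
E₀ = V₀·N(d₁) − D·e^(−rT)·N(d₂)
   = 403.5124·0.936164 − 237.0616·0.549575·0.596430 = 300.049098

E0=300.0491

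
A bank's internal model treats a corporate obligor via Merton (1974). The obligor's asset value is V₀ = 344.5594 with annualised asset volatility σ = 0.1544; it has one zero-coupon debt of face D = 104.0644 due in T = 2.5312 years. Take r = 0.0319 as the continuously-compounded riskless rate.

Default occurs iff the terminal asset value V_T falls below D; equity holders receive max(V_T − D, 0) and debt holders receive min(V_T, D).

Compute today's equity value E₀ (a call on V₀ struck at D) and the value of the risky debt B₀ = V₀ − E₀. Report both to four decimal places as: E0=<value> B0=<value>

d₁ = [ln(V₀/D) + (r + σ²/2)T] / (σ√T)
   = [ln(344.5594/104.0644) + (0.0319 + 0.5·0.1544²)·2.5312] / (0.1544·√2.5312)
   = [1.197257 + 0.110916] / 0.245646 = 5.325429
d₂ = d₁ − σ√T = 5.325429 − 0.245646 = 5.079783
N(d₁) = 1.000000,  N(d₂) = 1.000000,  e^(−rT) = 0.922429
E₀ = V₀·N(d₁) − D·e^(−rT)·N(d₂)
   = 344.5594·1.000000 − 104.0644·0.922429·1.000000 = 248.567420
B₀ = V₀ − E₀ = 344.5594 − 248.567420 = 95.991980

E0=248.5674 B0=95.9920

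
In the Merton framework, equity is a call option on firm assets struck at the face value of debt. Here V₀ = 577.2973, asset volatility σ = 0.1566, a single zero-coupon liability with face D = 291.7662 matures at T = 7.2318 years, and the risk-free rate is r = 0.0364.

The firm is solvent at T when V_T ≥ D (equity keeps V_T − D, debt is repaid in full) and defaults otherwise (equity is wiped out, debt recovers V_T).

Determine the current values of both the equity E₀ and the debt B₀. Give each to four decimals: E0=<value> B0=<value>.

E0=353.6961 B0=223.6012

d₁ = [ln(V₀/D) + (r + σ²/2)T] / (σ√T)
   = [ln(577.2973/291.7662) + (0.0364 + 0.5·0.1566²)·7.2318] / (0.1566·√7.2318)
   = [0.682405 + 0.351912] / 0.421129 = 2.456058
d₂ = d₁ − σ√T = 2.456058 − 0.421129 = 2.034929
N(d₁) = 0.992976,  N(d₂) = 0.979071,  e^(−rT) = 0.768559
E₀ = V₀·N(d₁) − D·e^(−rT)·N(d₂)
   = 577.2973·0.992976 − 291.7662·0.768559·0.979071 = 353.696115
B₀ = V₀ − E₀ = 577.2973 − 353.696115 = 223.601185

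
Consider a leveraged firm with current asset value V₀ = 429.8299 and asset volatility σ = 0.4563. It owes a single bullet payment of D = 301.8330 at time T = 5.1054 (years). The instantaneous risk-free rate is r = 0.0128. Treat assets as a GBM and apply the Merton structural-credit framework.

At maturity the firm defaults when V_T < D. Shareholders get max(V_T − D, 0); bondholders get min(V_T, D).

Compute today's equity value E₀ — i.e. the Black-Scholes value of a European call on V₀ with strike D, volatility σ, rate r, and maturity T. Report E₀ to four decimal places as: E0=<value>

d₁ = [ln(V₀/D) + (r + σ²/2)T] / (σ√T)
   = [ln(429.8299/301.8330) + (0.0128 + 0.5·0.4563²)·5.1054] / (0.4563·√5.1054)
   = [0.353516 + 0.596846] / 1.031016 = 0.921772
d₂ = d₁ − σ√T = 0.921772 − 1.031016 = -0.109244
N(d₁) = 0.821676,  N(d₂) = 0.456505,  e^(−rT) = 0.936740
E₀ = V₀·N(d₁) − D·e^(−rT)·N(d₂)
   = 429.8299·0.821676 − 301.8330·0.936740·0.456505 = 224.109312

E0=224.1093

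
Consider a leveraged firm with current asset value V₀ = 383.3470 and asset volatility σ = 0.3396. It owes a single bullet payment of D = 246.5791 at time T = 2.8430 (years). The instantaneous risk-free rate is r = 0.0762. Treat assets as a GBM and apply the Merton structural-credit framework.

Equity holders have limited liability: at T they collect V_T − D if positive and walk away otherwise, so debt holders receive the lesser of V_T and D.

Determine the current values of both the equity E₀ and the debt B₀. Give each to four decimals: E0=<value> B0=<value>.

d₁ = [ln(V₀/D) + (r + σ²/2)T] / (σ√T)
   = [ln(383.3470/246.5791) + (0.0762 + 0.5·0.3396²)·2.8430] / (0.3396·√2.8430)
   = [0.441258 + 0.380576] / 0.572606 = 1.435250
d₂ = d₁ − σ√T = 1.435250 − 0.572606 = 0.862644
N(d₁) = 0.924392,  N(d₂) = 0.805833,  e^(−rT) = 0.805223
E₀ = V₀·N(d₁) − D·e^(−rT)·N(d₂)
   = 383.3470·0.924392 − 246.5791·0.805223·0.805833 = 194.363878
B₀ = V₀ − E₀ = 383.3470 − 194.363878 = 188.983122

E0=194.3639 B0=188.9831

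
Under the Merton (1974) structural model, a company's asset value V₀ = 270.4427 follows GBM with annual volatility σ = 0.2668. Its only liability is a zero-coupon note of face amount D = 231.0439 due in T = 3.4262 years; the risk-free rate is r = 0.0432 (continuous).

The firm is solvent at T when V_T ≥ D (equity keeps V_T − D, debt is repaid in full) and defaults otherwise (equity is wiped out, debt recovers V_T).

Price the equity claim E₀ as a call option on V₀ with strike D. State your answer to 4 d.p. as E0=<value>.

d₁ = [ln(V₀/D) + (r + σ²/2)T] / (σ√T)
   = [ln(270.4427/231.0439) + (0.0432 + 0.5·0.2668²)·3.4262] / (0.2668·√3.4262)
   = [0.157453 + 0.269954] / 0.493847 = 0.865464
d₂ = d₁ − σ√T = 0.865464 − 0.493847 = 0.371617
N(d₁) = 0.806608,  N(d₂) = 0.644911,  e^(−rT) = 0.862421
E₀ = V₀·N(d₁) − D·e^(−rT)·N(d₂)
   = 270.4427·0.806608 − 231.0439·0.862421·0.644911 = 89.638117

E0=89.6381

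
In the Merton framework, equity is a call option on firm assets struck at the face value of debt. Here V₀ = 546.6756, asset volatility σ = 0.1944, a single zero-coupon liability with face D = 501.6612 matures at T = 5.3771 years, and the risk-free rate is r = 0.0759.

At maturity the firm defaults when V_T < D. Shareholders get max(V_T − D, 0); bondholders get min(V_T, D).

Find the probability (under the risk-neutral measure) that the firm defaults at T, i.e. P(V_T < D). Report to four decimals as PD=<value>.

PD=0.1920

d₁ = [ln(V₀/D) + (r + σ²/2)T] / (σ√T)
   = [ln(546.6756/501.6612) + (0.0759 + 0.5·0.1944²)·5.3771] / (0.1944·√5.3771)
   = [0.085931 + 0.509726] / 0.450786 = 1.321373
d₂ = d₁ − σ√T = 1.321373 − 0.450786 = 0.870587
risk-neutral PD = N(−d₂) = N(-0.870587) = 0.191990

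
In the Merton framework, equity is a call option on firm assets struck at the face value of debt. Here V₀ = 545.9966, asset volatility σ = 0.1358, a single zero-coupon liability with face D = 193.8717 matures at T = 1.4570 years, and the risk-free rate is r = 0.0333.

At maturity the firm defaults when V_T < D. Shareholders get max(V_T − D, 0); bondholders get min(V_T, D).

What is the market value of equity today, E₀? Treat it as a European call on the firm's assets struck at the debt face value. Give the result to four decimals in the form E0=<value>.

d₁ = [ln(V₀/D) + (r + σ²/2)T] / (σ√T)
   = [ln(545.9966/193.8717) + (0.0333 + 0.5·0.1358²)·1.4570] / (0.1358·√1.4570)
   = [1.035416 + 0.061953] / 0.163919 = 6.694577
d₂ = d₁ − σ√T = 6.694577 − 0.163919 = 6.530658
N(d₁) = 1.000000,  N(d₂) = 1.000000,  e^(−rT) = 0.952640
E₀ = V₀·N(d₁) − D·e^(−rT)·N(d₂)
   = 545.9966·1.000000 − 193.8717·0.952640·1.000000 = 361.306645

E0=361.3066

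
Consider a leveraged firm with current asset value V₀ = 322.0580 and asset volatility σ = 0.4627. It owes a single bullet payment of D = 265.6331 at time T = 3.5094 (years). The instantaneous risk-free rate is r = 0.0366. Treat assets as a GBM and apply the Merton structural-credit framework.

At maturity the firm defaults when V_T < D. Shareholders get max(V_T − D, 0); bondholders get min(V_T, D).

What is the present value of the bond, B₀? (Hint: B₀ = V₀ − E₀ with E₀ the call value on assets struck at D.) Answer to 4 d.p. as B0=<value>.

d₁ = [ln(V₀/D) + (r + σ²/2)T] / (σ√T)
   = [ln(322.0580/265.6331) + (0.0366 + 0.5·0.4627²)·3.5094] / (0.4627·√3.5094)
   = [0.192616 + 0.504110] / 0.866794 = 0.803796
d₂ = d₁ − σ√T = 0.803796 − 0.866794 = -0.062998
N(d₁) = 0.789243,  N(d₂) = 0.474884,  e^(−rT) = 0.879463
E₀ = V₀·N(d₁) − D·e^(−rT)·N(d₂)
   = 322.0580·0.789243 − 265.6331·0.879463·0.474884 = 143.242137
B₀ = V₀ − E₀ = 322.0580 − 143.242137 = 178.815863

B0=178.8159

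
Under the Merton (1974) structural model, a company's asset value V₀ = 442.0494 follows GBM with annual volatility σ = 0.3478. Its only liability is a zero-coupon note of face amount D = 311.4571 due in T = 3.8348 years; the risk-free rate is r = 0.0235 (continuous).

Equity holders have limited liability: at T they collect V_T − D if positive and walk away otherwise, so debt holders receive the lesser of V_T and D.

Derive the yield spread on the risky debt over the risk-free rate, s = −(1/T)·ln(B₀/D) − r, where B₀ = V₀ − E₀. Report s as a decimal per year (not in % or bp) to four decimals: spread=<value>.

spread=0.0359

d₁ = [ln(V₀/D) + (r + σ²/2)T] / (σ√T)
   = [ln(442.0494/311.4571) + (0.0235 + 0.5·0.3478²)·3.8348] / (0.3478·√3.8348)
   = [0.350160 + 0.322056] / 0.681084 = 0.986979
d₂ = d₁ − σ√T = 0.986979 − 0.681084 = 0.305894
N(d₁) = 0.838173,  N(d₂) = 0.620157,  e^(−rT) = 0.913824
E₀ = V₀·N(d₁) − D·e^(−rT)·N(d₂)
   = 442.0494·0.838173 − 311.4571·0.913824·0.620157 = 194.006834
B₀ = V₀ − E₀ = 442.0494 − 194.006834 = 248.042566
spread = −(1/T)·ln(B₀/D) − r = −(1/3.8348)·ln(248.042566/311.4571) − 0.0235 = 0.03586717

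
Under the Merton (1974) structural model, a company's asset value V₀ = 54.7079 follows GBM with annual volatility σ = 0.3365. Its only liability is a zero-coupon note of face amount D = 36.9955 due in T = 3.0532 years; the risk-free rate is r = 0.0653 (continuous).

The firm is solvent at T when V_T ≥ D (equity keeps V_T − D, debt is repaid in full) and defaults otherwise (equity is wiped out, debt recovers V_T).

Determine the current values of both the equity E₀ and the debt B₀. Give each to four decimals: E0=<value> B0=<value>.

E0=26.3241 B0=28.3838

d₁ = [ln(V₀/D) + (r + σ²/2)T] / (σ√T)
   = [ln(54.7079/36.9955) + (0.0653 + 0.5·0.3365²)·3.0532] / (0.3365·√3.0532)
   = [0.391212 + 0.372234] / 0.587980 = 1.298422
d₂ = d₁ − σ√T = 1.298422 − 0.587980 = 0.710441
N(d₁) = 0.902929,  N(d₂) = 0.761285,  e^(−rT) = 0.819243
E₀ = V₀·N(d₁) − D·e^(−rT)·N(d₂)
   = 54.7079·0.902929 − 36.9955·0.819243·0.761285 = 26.324072
B₀ = V₀ − E₀ = 54.7079 − 26.324072 = 28.383828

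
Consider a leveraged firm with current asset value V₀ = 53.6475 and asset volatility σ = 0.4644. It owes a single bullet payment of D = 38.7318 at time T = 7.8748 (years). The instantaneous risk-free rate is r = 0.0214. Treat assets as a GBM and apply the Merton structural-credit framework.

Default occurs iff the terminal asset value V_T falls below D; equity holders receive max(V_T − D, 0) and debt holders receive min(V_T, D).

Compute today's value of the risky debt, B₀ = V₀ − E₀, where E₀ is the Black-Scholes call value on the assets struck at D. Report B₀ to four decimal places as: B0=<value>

d₁ = [ln(V₀/D) + (r + σ²/2)T] / (σ√T)
   = [ln(53.6475/38.7318) + (0.0214 + 0.5·0.4644²)·7.8748] / (0.4644·√7.8748)
   = [0.325774 + 1.017689] / 1.303203 = 1.030894
d₂ = d₁ − σ√T = 1.030894 − 1.303203 = -0.272309
N(d₁) = 0.848705,  N(d₂) = 0.392692,  e^(−rT) = 0.844914
E₀ = V₀·N(d₁) − D·e^(−rT)·N(d₂)
   = 53.6475·0.848705 − 38.7318·0.844914·0.392692 = 32.680019
B₀ = V₀ − E₀ = 53.6475 − 32.680019 = 20.967481

B0=20.9675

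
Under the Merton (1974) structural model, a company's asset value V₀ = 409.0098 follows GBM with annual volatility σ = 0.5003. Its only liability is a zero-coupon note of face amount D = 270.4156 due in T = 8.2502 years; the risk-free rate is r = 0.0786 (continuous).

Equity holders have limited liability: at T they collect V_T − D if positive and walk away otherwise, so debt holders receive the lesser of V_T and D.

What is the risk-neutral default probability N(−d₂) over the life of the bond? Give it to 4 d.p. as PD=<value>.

d₁ = [ln(V₀/D) + (r + σ²/2)T] / (σ√T)
   = [ln(409.0098/270.4156) + (0.0786 + 0.5·0.5003²)·8.2502] / (0.5003·√8.2502)
   = [0.413779 + 1.680979] / 1.437020 = 1.457710
d₂ = d₁ − σ√T = 1.457710 − 1.437020 = 0.020690
risk-neutral PD = N(−d₂) = N(-0.020690) = 0.491746

PD=0.4917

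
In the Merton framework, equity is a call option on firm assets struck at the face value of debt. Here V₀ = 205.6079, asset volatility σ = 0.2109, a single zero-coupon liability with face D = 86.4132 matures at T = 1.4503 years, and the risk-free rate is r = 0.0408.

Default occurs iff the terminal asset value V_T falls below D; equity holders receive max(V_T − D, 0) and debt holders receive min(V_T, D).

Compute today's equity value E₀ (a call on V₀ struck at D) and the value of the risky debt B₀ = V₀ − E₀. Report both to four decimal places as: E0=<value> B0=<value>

E0=124.1607 B0=81.4472

d₁ = [ln(V₀/D) + (r + σ²/2)T] / (σ√T)
   = [ln(205.6079/86.4132) + (0.0408 + 0.5·0.2109²)·1.4503] / (0.2109·√1.4503)
   = [0.866831 + 0.091426] / 0.253983 = 3.772909
d₂ = d₁ − σ√T = 3.772909 − 0.253983 = 3.518925
N(d₁) = 0.999919,  N(d₂) = 0.999783,  e^(−rT) = 0.942544
E₀ = V₀·N(d₁) − D·e^(−rT)·N(d₂)
   = 205.6079·0.999919 − 86.4132·0.942544·0.999783 = 124.160679
B₀ = V₀ − E₀ = 205.6079 − 124.160679 = 81.447221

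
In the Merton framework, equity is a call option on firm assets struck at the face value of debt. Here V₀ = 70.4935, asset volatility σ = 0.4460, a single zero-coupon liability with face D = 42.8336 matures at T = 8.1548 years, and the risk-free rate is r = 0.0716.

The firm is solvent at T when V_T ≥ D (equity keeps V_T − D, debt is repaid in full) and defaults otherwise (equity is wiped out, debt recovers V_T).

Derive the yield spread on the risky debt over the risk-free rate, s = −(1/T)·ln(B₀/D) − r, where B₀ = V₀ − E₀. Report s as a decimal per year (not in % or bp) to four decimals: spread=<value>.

spread=0.0294

d₁ = [ln(V₀/D) + (r + σ²/2)T] / (σ√T)
   = [ln(70.4935/42.8336) + (0.0716 + 0.5·0.4460²)·8.1548] / (0.4460·√8.1548)
   = [0.498198 + 1.394944] / 1.273625 = 1.486420
d₂ = d₁ − σ√T = 1.486420 − 1.273625 = 0.212795
N(d₁) = 0.931416,  N(d₂) = 0.584257,  e^(−rT) = 0.557728
E₀ = V₀·N(d₁) − D·e^(−rT)·N(d₂)
   = 70.4935·0.931416 − 42.8336·0.557728·0.584257 = 51.701171
B₀ = V₀ − E₀ = 70.4935 − 51.701171 = 18.792329
spread = −(1/T)·ln(B₀/D) − r = −(1/8.1548)·ln(18.792329/42.8336) − 0.0716 = 0.02942934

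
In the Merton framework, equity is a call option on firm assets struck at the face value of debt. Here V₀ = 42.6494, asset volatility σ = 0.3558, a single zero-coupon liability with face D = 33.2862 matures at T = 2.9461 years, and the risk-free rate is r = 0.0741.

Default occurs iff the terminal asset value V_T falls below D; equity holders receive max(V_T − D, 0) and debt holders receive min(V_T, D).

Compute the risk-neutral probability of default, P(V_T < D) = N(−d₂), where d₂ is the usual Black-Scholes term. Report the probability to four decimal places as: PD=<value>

PD=0.3235

d₁ = [ln(V₀/D) + (r + σ²/2)T] / (σ√T)
   = [ln(42.6494/33.2862) + (0.0741 + 0.5·0.3558²)·2.9461] / (0.3558·√2.9461)
   = [0.247870 + 0.404785] / 0.610702 = 1.068696
d₂ = d₁ − σ√T = 1.068696 − 0.610702 = 0.457993
risk-neutral PD = N(−d₂) = N(-0.457993) = 0.323479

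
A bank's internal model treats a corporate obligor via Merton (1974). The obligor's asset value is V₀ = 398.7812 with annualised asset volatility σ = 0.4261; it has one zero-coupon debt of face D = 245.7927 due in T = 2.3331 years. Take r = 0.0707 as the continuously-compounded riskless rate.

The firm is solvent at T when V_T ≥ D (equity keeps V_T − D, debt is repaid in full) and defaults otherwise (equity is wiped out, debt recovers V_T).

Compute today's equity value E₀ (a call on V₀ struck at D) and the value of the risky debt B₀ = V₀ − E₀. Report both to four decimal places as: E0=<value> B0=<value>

d₁ = [ln(V₀/D) + (r + σ²/2)T] / (σ√T)
   = [ln(398.7812/245.7927) + (0.0707 + 0.5·0.4261²)·2.3331] / (0.4261·√2.3331)
   = [0.483924 + 0.376750] / 0.650846 = 1.322394
d₂ = d₁ − σ√T = 1.322394 − 0.650846 = 0.671548
N(d₁) = 0.906982,  N(d₂) = 0.749064,  e^(−rT) = 0.847936
E₀ = V₀·N(d₁) − D·e^(−rT)·N(d₂)
   = 398.7812·0.906982 − 245.7927·0.847936·0.749064 = 205.569845
B₀ = V₀ − E₀ = 398.7812 − 205.569845 = 193.211355

E0=205.5698 B0=193.2114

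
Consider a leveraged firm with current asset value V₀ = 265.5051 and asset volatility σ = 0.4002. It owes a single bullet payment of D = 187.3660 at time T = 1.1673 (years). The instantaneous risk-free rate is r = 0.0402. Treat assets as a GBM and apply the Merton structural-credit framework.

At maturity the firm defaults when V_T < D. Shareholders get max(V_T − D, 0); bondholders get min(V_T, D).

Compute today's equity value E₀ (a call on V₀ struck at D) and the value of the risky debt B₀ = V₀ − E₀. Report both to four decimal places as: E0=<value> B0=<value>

d₁ = [ln(V₀/D) + (r + σ²/2)T] / (σ√T)
   = [ln(265.5051/187.3660) + (0.0402 + 0.5·0.4002²)·1.1673] / (0.4002·√1.1673)
   = [0.348570 + 0.140403] / 0.432383 = 1.130880
d₂ = d₁ − σ√T = 1.130880 − 0.432383 = 0.698497
N(d₁) = 0.870947,  N(d₂) = 0.757567,  e^(−rT) = 0.954159
E₀ = V₀·N(d₁) − D·e^(−rT)·N(d₂)
   = 265.5051·0.870947 − 187.3660·0.954159·0.757567 = 95.805493
B₀ = V₀ − E₀ = 265.5051 − 95.805493 = 169.699607

E0=95.8055 B0=169.6996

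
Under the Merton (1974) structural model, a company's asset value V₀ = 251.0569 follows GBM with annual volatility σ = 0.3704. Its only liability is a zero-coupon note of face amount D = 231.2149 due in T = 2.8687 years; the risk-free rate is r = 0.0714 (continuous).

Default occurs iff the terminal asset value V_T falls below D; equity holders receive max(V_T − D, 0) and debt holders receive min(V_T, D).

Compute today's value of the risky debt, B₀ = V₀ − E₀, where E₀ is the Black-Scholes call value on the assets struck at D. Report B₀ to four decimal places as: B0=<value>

d₁ = [ln(V₀/D) + (r + σ²/2)T] / (σ√T)
   = [ln(251.0569/231.2149) + (0.0714 + 0.5·0.3704²)·2.8687] / (0.3704·√2.8687)
   = [0.082332 + 0.401612] / 0.627355 = 0.771404
d₂ = d₁ − σ√T = 0.771404 − 0.627355 = 0.144049
N(d₁) = 0.779766,  N(d₂) = 0.557269,  e^(−rT) = 0.814790
E₀ = V₀·N(d₁) − D·e^(−rT)·N(d₂)
   = 251.0569·0.779766 − 231.2149·0.814790·0.557269 = 90.780936
B₀ = V₀ − E₀ = 251.0569 − 90.780936 = 160.275964

B0=160.2760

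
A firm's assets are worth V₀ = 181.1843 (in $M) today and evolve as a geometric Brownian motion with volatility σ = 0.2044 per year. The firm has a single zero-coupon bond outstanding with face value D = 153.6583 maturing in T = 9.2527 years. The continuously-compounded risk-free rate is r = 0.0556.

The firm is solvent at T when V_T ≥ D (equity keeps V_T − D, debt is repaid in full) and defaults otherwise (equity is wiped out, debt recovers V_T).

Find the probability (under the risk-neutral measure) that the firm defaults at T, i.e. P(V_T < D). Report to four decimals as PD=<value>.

d₁ = [ln(V₀/D) + (r + σ²/2)T] / (σ√T)
   = [ln(181.1843/153.6583) + (0.0556 + 0.5·0.2044²)·9.2527] / (0.2044·√9.2527)
   = [0.164783 + 0.707736] / 0.621749 = 1.403331
d₂ = d₁ − σ√T = 1.403331 − 0.621749 = 0.781582
risk-neutral PD = N(−d₂) = N(-0.781582) = 0.217230

PD=0.2172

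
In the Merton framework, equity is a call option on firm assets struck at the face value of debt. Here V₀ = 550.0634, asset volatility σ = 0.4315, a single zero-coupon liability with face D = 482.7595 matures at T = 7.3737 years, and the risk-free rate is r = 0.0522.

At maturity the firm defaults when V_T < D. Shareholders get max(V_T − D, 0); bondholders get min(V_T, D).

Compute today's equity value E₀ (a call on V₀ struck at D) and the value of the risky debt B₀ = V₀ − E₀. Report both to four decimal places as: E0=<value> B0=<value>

d₁ = [ln(V₀/D) + (r + σ²/2)T] / (σ√T)
   = [ln(550.0634/482.7595) + (0.0522 + 0.5·0.4315²)·7.3737] / (0.4315·√7.3737)
   = [0.130515 + 1.071370] / 1.171719 = 1.025745
d₂ = d₁ − σ√T = 1.025745 − 1.171719 = -0.145974
N(d₁) = 0.847494,  N(d₂) = 0.441971,  e^(−rT) = 0.680514
E₀ = V₀·N(d₁) − D·e^(−rT)·N(d₂)
   = 550.0634·0.847494 − 482.7595·0.680514·0.441971 = 320.977214
B₀ = V₀ − E₀ = 550.0634 − 320.977214 = 229.086186

E0=320.9772 B0=229.0862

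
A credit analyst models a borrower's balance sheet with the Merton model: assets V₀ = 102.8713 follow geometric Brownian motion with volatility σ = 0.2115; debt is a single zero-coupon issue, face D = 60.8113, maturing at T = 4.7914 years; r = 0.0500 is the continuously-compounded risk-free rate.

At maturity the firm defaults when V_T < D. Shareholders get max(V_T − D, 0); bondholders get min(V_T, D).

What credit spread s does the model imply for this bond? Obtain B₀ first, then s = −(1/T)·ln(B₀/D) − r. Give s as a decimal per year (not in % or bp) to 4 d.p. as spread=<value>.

d₁ = [ln(V₀/D) + (r + σ²/2)T] / (σ√T)
   = [ln(102.8713/60.8113) + (0.0500 + 0.5·0.2115²)·4.7914] / (0.2115·√4.7914)
   = [0.525703 + 0.346735] / 0.462958 = 1.884487
d₂ = d₁ − σ√T = 1.884487 − 0.462958 = 1.421529
N(d₁) = 0.970250,  N(d₂) = 0.922418,  e^(−rT) = 0.786966
E₀ = V₀·N(d₁) − D·e^(−rT)·N(d₂)
   = 102.8713·0.970250 − 60.8113·0.786966·0.922418 = 55.667262
B₀ = V₀ − E₀ = 102.8713 − 55.667262 = 47.204038
spread = −(1/T)·ln(B₀/D) − r = −(1/4.7914)·ln(47.204038/60.8113) − 0.0500 = 0.00286475

spread=0.0029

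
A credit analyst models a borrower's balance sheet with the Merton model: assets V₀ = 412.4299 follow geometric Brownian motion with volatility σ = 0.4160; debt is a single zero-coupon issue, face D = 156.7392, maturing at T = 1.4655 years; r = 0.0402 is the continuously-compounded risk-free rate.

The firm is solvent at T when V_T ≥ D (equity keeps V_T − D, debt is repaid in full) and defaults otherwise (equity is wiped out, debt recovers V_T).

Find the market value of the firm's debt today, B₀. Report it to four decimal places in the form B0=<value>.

d₁ = [ln(V₀/D) + (r + σ²/2)T] / (σ√T)
   = [ln(412.4299/156.7392) + (0.0402 + 0.5·0.4160²)·1.4655] / (0.4160·√1.4655)
   = [0.967483 + 0.185720] / 0.503601 = 2.289916
d₂ = d₁ − σ√T = 2.289916 − 0.503601 = 1.786315
N(d₁) = 0.988987,  N(d₂) = 0.962976,  e^(−rT) = 0.942789
E₀ = V₀·N(d₁) − D·e^(−rT)·N(d₂)
   = 412.4299·0.988987 − 156.7392·0.942789·0.962976 = 265.586949
B₀ = V₀ − E₀ = 412.4299 − 265.586949 = 146.842951

B0=146.8430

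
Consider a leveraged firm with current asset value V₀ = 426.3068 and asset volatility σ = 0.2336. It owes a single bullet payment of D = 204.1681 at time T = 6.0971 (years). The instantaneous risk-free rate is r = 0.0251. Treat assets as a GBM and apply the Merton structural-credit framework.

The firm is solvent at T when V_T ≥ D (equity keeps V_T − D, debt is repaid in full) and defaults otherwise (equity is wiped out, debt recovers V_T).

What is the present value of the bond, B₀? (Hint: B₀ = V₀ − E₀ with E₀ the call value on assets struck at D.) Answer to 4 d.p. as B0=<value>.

d₁ = [ln(V₀/D) + (r + σ²/2)T] / (σ√T)
   = [ln(426.3068/204.1681) + (0.0251 + 0.5·0.2336²)·6.0971] / (0.2336·√6.0971)
   = [0.736216 + 0.319393] / 0.576812 = 1.830074
d₂ = d₁ − σ√T = 1.830074 − 0.576812 = 1.253261
N(d₁) = 0.966381,  N(d₂) = 0.894945,  e^(−rT) = 0.858098
E₀ = V₀·N(d₁) − D·e^(−rT)·N(d₂)
   = 426.3068·0.966381 − 204.1681·0.858098·0.894945 = 255.183688
B₀ = V₀ − E₀ = 426.3068 − 255.183688 = 171.123112

B0=171.1231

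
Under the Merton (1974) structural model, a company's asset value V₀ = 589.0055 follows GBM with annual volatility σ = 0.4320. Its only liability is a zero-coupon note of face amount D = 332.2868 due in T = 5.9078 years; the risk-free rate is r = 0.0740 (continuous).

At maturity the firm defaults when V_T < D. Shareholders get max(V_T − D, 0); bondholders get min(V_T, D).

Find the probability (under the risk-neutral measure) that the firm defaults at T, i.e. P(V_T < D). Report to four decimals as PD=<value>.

PD=0.3312

d₁ = [ln(V₀/D) + (r + σ²/2)T] / (σ√T)
   = [ln(589.0055/332.2868) + (0.0740 + 0.5·0.4320²)·5.9078] / (0.4320·√5.9078)
   = [0.572437 + 0.988446] / 1.050018 = 1.486530
d₂ = d₁ − σ√T = 1.486530 − 1.050018 = 0.436512
risk-neutral PD = N(−d₂) = N(-0.436512) = 0.331233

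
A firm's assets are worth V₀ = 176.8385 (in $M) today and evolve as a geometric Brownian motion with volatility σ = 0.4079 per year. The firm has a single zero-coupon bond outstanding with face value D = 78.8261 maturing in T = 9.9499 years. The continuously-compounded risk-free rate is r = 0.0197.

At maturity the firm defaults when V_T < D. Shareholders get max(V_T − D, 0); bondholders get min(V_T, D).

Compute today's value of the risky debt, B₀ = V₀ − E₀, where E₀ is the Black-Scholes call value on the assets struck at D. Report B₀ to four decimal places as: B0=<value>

d₁ = [ln(V₀/D) + (r + σ²/2)T] / (σ√T)
   = [ln(176.8385/78.8261) + (0.0197 + 0.5·0.4079²)·9.9499] / (0.4079·√9.9499)
   = [0.807993 + 1.023757] / 1.286658 = 1.423650
d₂ = d₁ − σ√T = 1.423650 − 1.286658 = 0.136992
N(d₁) = 0.922726,  N(d₂) = 0.554481,  e^(−rT) = 0.822002
E₀ = V₀·N(d₁) − D·e^(−rT)·N(d₂)
   = 176.8385·0.922726 − 78.8261·0.822002·0.554481 = 127.245772
B₀ = V₀ − E₀ = 176.8385 − 127.245772 = 49.592728

B0=49.5927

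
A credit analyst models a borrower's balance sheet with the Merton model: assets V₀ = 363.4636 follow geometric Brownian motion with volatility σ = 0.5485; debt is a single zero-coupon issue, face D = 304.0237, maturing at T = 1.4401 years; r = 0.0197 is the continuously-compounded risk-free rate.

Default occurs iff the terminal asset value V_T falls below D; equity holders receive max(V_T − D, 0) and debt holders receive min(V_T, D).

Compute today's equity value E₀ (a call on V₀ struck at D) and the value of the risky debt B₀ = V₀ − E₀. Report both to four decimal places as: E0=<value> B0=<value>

d₁ = [ln(V₀/D) + (r + σ²/2)T] / (σ√T)
   = [ln(363.4636/304.0237) + (0.0197 + 0.5·0.5485²)·1.4401] / (0.5485·√1.4401)
   = [0.178573 + 0.244999] / 0.658223 = 0.643509
d₂ = d₁ − σ√T = 0.643509 − 0.658223 = -0.014714
N(d₁) = 0.740053,  N(d₂) = 0.494130,  e^(−rT) = 0.972029
E₀ = V₀·N(d₁) − D·e^(−rT)·N(d₂)
   = 363.4636·0.740053 − 304.0237·0.972029·0.494130 = 122.957104
B₀ = V₀ − E₀ = 363.4636 − 122.957104 = 240.506496

E0=122.9571 B0=240.5065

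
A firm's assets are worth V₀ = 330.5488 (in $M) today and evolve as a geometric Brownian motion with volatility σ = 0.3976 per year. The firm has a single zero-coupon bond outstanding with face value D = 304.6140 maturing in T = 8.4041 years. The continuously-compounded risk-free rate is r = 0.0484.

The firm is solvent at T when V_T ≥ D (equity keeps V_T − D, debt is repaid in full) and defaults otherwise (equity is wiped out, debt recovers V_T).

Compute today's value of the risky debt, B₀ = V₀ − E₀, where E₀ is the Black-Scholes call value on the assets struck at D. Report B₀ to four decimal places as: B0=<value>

B0=141.5480

d₁ = [ln(V₀/D) + (r + σ²/2)T] / (σ√T)
   = [ln(330.5488/304.6140) + (0.0484 + 0.5·0.3976²)·8.4041] / (0.3976·√8.4041)
   = [0.081709 + 1.071043] / 1.152635 = 1.000101
d₂ = d₁ − σ√T = 1.000101 − 1.152635 = -0.152535
N(d₁) = 0.841369,  N(d₂) = 0.439383,  e^(−rT) = 0.665805
E₀ = V₀·N(d₁) − D·e^(−rT)·N(d₂)
   = 330.5488·0.841369 − 304.6140·0.665805·0.439383 = 189.000820
B₀ = V₀ − E₀ = 330.5488 − 189.000820 = 141.547980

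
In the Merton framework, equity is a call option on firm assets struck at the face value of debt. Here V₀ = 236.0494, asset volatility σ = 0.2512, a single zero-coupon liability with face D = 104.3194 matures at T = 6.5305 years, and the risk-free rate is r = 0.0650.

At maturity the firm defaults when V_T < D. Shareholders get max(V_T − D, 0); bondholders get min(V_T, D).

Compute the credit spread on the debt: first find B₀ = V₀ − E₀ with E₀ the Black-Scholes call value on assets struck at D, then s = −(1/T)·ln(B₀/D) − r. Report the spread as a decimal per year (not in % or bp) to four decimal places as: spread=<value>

d₁ = [ln(V₀/D) + (r + σ²/2)T] / (σ√T)
   = [ln(236.0494/104.3194) + (0.0650 + 0.5·0.2512²)·6.5305] / (0.2512·√6.5305)
   = [0.816584 + 0.630524] / 0.641938 = 2.254282
d₂ = d₁ − σ√T = 2.254282 − 0.641938 = 1.612344
N(d₁) = 0.987911,  N(d₂) = 0.946556,  e^(−rT) = 0.654108
E₀ = V₀·N(d₁) − D·e^(−rT)·N(d₂)
   = 236.0494·0.987911 − 104.3194·0.654108·0.946556 = 168.606354
B₀ = V₀ − E₀ = 236.0494 − 168.606354 = 67.443046
spread = −(1/T)·ln(B₀/D) − r = −(1/6.5305)·ln(67.443046/104.3194) − 0.0650 = 0.00179027

spread=0.0018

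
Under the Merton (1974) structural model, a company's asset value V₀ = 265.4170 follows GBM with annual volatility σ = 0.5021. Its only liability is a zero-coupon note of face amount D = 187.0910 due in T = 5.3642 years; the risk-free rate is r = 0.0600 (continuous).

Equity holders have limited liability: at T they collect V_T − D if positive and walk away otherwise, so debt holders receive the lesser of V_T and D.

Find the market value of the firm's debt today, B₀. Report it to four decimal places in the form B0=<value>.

d₁ = [ln(V₀/D) + (r + σ²/2)T] / (σ√T)
   = [ln(265.4170/187.0910) + (0.0600 + 0.5·0.5021²)·5.3642] / (0.5021·√5.3642)
   = [0.349707 + 0.998021] / 1.162901 = 1.158936
d₂ = d₁ − σ√T = 1.158936 − 1.162901 = -0.003964
N(d₁) = 0.876759,  N(d₂) = 0.498418,  e^(−rT) = 0.724805
E₀ = V₀·N(d₁) − D·e^(−rT)·N(d₂)
   = 265.4170·0.876759 − 187.0910·0.724805·0.498418 = 165.118912
B₀ = V₀ − E₀ = 265.4170 − 165.118912 = 100.298088

B0=100.2981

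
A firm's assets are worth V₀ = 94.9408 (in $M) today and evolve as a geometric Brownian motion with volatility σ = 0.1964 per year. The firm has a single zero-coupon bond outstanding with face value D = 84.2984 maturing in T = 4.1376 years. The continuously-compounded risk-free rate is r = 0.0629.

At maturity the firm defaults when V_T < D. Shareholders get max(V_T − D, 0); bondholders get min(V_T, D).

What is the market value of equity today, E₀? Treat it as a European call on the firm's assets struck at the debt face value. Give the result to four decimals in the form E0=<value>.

E0=32.8014

d₁ = [ln(V₀/D) + (r + σ²/2)T] / (σ√T)
   = [ln(94.9408/84.2984) + (0.0629 + 0.5·0.1964²)·4.1376] / (0.1964·√4.1376)
   = [0.118891 + 0.340055] / 0.399499 = 1.148802
d₂ = d₁ − σ√T = 1.148802 − 0.399499 = 0.749303
N(d₁) = 0.874681,  N(d₂) = 0.773163,  e^(−rT) = 0.770855
E₀ = V₀·N(d₁) − D·e^(−rT)·N(d₂)
   = 94.9408·0.874681 − 84.2984·0.770855·0.773163 = 32.801397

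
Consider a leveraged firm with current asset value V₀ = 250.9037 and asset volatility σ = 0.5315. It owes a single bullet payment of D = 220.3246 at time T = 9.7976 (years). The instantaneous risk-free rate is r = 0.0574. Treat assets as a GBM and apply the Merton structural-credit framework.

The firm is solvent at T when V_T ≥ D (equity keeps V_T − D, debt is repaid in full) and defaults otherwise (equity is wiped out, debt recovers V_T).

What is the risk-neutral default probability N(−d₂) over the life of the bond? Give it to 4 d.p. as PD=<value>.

PD=0.6612

d₁ = [ln(V₀/D) + (r + σ²/2)T] / (σ√T)
   = [ln(250.9037/220.3246) + (0.0574 + 0.5·0.5315²)·9.7976] / (0.5315·√9.7976)
   = [0.129967 + 1.946255] / 1.663654 = 1.247989
d₂ = d₁ − σ√T = 1.247989 − 1.663654 = -0.415665
risk-neutral PD = N(−d₂) = N(0.415665) = 0.661173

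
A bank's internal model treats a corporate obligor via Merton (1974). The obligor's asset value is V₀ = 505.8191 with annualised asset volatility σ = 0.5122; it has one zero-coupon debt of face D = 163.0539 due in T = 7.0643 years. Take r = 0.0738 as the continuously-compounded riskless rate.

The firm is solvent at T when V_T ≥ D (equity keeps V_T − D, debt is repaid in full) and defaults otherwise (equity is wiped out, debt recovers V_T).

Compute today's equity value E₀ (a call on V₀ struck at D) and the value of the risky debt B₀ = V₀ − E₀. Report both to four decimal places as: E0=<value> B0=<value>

E0=423.0509 B0=82.7682

d₁ = [ln(V₀/D) + (r + σ²/2)T] / (σ√T)
   = [ln(505.8191/163.0539) + (0.0738 + 0.5·0.5122²)·7.0643] / (0.5122·√7.0643)
   = [1.132098 + 1.448001] / 1.361364 = 1.895231
d₂ = d₁ − σ√T = 1.895231 − 1.361364 = 0.533868
N(d₁) = 0.970969,  N(d₂) = 0.703283,  e^(−rT) = 0.593721
E₀ = V₀·N(d₁) − D·e^(−rT)·N(d₂)
   = 505.8191·0.970969 − 163.0539·0.593721·0.703283 = 423.050862
B₀ = V₀ − E₀ = 505.8191 − 423.050862 = 82.768238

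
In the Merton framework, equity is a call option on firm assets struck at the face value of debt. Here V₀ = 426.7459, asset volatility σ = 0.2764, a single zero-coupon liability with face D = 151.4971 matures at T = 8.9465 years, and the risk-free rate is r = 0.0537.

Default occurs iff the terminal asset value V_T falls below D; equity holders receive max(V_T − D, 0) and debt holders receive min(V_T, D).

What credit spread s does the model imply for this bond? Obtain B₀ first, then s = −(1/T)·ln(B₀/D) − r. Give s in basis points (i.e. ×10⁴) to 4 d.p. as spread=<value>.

d₁ = [ln(V₀/D) + (r + σ²/2)T] / (σ√T)
   = [ln(426.7459/151.4971) + (0.0537 + 0.5·0.2764²)·8.9465] / (0.2764·√8.9465)
   = [1.035622 + 0.822170] / 0.826732 = 2.247152
d₂ = d₁ − σ√T = 2.247152 − 0.826732 = 1.420420
N(d₁) = 0.987685,  N(d₂) = 0.922257,  e^(−rT) = 0.618519
E₀ = V₀·N(d₁) − D·e^(−rT)·N(d₂)
   = 426.7459·0.987685 − 151.4971·0.618519·0.922257 = 335.071383
B₀ = V₀ − E₀ = 426.7459 − 335.071383 = 91.674517
spread = −(1/T)·ln(B₀/D) − r = −(1/8.9465)·ln(91.674517/151.4971) − 0.0537 = 0.00244732
in basis points: 0.00244732 × 10⁴ = 24.4732 bp

spread=24.4732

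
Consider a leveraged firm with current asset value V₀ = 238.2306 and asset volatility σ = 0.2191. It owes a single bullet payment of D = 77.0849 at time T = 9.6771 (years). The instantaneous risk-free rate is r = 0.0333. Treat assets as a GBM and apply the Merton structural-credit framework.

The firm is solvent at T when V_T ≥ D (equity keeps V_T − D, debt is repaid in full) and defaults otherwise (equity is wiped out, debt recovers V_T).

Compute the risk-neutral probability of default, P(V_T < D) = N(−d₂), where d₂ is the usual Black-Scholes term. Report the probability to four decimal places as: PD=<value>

d₁ = [ln(V₀/D) + (r + σ²/2)T] / (σ√T)
   = [ln(238.2306/77.0849) + (0.0333 + 0.5·0.2191²)·9.6771] / (0.2191·√9.6771)
   = [1.128332 + 0.554521] / 0.681577 = 2.469057
d₂ = d₁ − σ√T = 2.469057 − 0.681577 = 1.787480
risk-neutral PD = N(−d₂) = N(-1.787480) = 0.036930

PD=0.0369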